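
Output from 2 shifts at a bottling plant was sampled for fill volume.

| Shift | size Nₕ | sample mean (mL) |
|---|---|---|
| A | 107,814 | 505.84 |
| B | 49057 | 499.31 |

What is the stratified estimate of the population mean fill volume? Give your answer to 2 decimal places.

503.80

N = 156871; weights Wₕ = Nₕ/N = (0.6873, 0.3127).
x̄_st = Σ Wₕ·x̄ₕ = 0.6873·505.84 + 0.3127·499.31 ≈ 503.7979...
→ 503.80.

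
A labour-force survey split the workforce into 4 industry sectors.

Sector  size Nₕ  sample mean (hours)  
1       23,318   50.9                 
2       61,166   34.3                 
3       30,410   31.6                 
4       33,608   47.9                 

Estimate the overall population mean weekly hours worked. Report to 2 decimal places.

N = 23318 + 61166 + 30410 + 33608 = 148502.
Overall mean = Σ (Nₕ/N)·x̄ₕ — weight by population share, not a simple average.
Σ Nₕx̄ₕ = 23318·50.9 + 61166·34.3 + 30410·31.6 + 33608·47.9 = 1186886.2 + 2097993.8 + 960956 + 1609823.2 = 5855659.2.
Divide by N: 5855659.2 / 148502 = 39.4315... → 39.43.

39.43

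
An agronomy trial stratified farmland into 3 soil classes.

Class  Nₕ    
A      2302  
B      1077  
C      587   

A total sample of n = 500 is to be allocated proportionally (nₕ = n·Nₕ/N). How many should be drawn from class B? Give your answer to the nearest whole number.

136

Share of class B = 1077/3966 = 0.27156.
Allocate 500 × 0.27156 = 135.779... → 136.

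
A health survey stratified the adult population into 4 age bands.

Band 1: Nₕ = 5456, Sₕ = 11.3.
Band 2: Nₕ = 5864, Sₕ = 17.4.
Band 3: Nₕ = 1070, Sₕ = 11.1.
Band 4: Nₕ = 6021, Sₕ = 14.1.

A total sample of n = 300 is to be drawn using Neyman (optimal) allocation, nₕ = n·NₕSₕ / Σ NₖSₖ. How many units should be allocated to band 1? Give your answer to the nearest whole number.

Σ NₕSₕ = 5456·11.3 + 5864·17.4 + 1070·11.1 + 6021·14.1 = 260459.5.
Share for 1: 61652.8/260459.5 = 0.23671.
n_1 = 300 × 0.23671 = 71.012... → 71.

71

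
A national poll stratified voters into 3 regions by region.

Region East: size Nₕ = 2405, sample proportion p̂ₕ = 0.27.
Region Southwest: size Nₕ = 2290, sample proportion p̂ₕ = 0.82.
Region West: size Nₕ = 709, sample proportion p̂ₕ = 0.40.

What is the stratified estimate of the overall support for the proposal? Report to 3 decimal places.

Wₕ = Nₕ/N with N = 5404: 0.4450, 0.4238, 0.1312.
p̂_st = 0.4450·0.27 + 0.4238·0.82 + 0.1312·0.40 ≈ 0.52012... → 0.520.

0.520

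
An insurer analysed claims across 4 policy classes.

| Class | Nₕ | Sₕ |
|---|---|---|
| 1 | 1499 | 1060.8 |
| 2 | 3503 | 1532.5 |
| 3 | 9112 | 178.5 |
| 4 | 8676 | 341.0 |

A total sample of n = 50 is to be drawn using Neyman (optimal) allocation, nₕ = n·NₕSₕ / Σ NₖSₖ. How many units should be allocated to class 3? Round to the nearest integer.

7

1: NₕSₕ = 1499·1060.8 = 1590139.2
2: NₕSₕ = 3503·1532.5 = 5368347.5
3: NₕSₕ = 9112·178.5 = 1626492
4: NₕSₕ = 8676·341.0 = 2958516
Σ NₕSₕ = 11543494.7.
n_3 = 50·1626492/11543494.7 = 7.045... → 7.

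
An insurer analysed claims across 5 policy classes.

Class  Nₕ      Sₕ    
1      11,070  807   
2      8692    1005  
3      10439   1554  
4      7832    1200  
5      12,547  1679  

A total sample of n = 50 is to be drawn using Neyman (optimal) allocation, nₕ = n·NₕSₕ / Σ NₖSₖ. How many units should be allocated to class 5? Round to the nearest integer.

16

1: NₕSₕ = 11070·807 = 8933490
2: NₕSₕ = 8692·1005 = 8735460
3: NₕSₕ = 10439·1554 = 16222206
4: NₕSₕ = 7832·1200 = 9398400
5: NₕSₕ = 12547·1679 = 21066413
Σ NₕSₕ = 64355969.
n_5 = 50·21066413/64355969 = 16.367... → 16.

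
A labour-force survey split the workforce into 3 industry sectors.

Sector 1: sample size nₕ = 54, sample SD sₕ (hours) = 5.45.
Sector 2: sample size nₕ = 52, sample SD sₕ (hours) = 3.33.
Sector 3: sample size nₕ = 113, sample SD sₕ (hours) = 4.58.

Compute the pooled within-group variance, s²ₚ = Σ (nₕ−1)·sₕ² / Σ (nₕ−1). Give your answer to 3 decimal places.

1: (54−1)·5.45² = 53·29.7025 = 1574.2325
2: (52−1)·3.33² = 51·11.0889 = 565.5339
3: (113−1)·4.58² = 112·20.9764 = 2349.3568
Numerator = 4489.1232; denominator = Σ(nₕ−1) = 216.
s²ₚ = 4489.1232/216 = 20.78298... → 20.783.

20.783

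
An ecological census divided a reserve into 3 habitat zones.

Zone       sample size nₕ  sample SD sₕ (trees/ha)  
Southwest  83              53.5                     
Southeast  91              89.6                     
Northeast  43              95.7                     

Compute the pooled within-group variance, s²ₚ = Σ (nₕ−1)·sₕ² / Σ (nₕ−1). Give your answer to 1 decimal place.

6270.5

Southwest: (83−1)·53.5² = 82·2862.25 = 234704.5
Southeast: (91−1)·89.6² = 90·8028.16 = 722534.4
Northeast: (43−1)·95.7² = 42·9158.49 = 384656.58
Numerator = 1341895.48; denominator = Σ(nₕ−1) = 214.
s²ₚ = 1341895.48/214 = 6270.540... → 6270.5.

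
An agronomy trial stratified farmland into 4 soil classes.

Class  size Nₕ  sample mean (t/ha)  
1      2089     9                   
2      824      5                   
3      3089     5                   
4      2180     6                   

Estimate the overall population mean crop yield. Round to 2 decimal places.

N = 8182; weights Wₕ = Nₕ/N = (0.2553, 0.1007, 0.3775, 0.2664).
x̄_st = Σ Wₕ·x̄ₕ = 0.2553·9 + 0.1007·5 + 0.3775·5 + 0.2664·6 ≈ 6.2877...
→ 6.29.

6.29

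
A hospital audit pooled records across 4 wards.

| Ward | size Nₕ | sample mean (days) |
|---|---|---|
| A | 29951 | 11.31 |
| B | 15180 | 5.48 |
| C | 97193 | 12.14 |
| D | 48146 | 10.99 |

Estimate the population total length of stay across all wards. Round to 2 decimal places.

Estimate total by summing Nₕ·x̄ₕ over strata.
29951·11.31 + 15180·5.48 + 97193·12.14 + 48146·10.99 = 338745.81 + 83186.4 + 1179923.02 + 529124.54 = 2130979.77.

2130979.77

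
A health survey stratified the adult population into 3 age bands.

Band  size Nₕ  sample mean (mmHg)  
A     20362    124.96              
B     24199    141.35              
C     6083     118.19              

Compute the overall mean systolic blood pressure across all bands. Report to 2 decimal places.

N = 20362 + 24199 + 6083 = 50644.
The stratified mean weights each stratum mean by its population share Nₕ/N.
Σ Nₕx̄ₕ = 20362·124.96 + 24199·141.35 + 6083·118.19 = 2544435.52 + 3420528.65 + 718949.77 = 6683913.94.
Divide by N: 6683913.94 / 50644 = 131.9784... → 131.98.

131.98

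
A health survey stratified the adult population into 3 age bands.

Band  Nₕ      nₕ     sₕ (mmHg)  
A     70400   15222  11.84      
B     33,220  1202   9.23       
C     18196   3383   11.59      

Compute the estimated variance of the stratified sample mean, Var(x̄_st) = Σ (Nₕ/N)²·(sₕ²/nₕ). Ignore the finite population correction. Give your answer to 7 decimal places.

0.0092328

N = 121816. Term for each stratum: Wₕ²sₕ²/nₕ.
Var(x̄_st) = 0.0030758725 + 0.0052709576 + 0.0008859477 = 0.0092327778 → 0.0092328.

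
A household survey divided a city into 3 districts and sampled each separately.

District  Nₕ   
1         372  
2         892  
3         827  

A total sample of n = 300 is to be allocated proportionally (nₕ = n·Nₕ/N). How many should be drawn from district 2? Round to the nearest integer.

128

N = 372 + 892 + 827 = 2091.
n_2 = 300·892/2091 = 127.977... → 128.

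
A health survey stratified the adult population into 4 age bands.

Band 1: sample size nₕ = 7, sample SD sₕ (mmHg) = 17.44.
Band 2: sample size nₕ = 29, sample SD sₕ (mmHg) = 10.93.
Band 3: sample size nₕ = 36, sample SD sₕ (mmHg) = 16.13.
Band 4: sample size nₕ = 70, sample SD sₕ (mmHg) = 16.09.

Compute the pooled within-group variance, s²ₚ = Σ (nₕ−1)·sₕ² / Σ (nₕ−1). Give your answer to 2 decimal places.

232.89

1: (7−1)·17.44² = 6·304.1536 = 1824.9216
2: (29−1)·10.93² = 28·119.4649 = 3345.0172
3: (36−1)·16.13² = 35·260.1769 = 9106.1915
4: (70−1)·16.09² = 69·258.8881 = 17863.2789
Numerator = 32139.4092; denominator = Σ(nₕ−1) = 138.
s²ₚ = 32139.4092/138 = 232.8943... → 232.89.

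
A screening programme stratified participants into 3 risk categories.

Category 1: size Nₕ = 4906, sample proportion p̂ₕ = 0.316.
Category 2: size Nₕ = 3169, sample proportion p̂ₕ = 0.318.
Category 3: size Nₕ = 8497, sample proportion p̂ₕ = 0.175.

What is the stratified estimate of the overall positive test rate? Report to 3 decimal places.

0.244

Wₕ = Nₕ/N with N = 16572: 0.2960, 0.1912, 0.5127.
p̂_st = 0.2960·0.316 + 0.1912·0.318 + 0.5127·0.175 ≈ 0.24409... → 0.244.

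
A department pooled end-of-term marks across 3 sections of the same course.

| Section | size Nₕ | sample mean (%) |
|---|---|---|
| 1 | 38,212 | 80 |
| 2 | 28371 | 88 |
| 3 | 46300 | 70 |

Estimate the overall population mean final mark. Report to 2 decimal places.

N = 38212 + 28371 + 46300 = 112883.
Weight each subgroup mean by Nₕ/N and sum.
Σ Nₕx̄ₕ = 38212·80 + 28371·88 + 46300·70 = 3056960 + 2496648 + 3241000 = 8794608.
Divide by N: 8794608 / 112883 = 77.9091... → 77.91.

77.91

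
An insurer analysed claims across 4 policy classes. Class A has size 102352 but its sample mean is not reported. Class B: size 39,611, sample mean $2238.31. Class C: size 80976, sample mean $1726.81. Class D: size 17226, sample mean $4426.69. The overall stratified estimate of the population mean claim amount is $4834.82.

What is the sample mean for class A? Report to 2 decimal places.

8367.29

Σ Nₕx̄ₕ = N·μ, so 102352·x̄_A = 240165·4834.82 − (39611·2238.31 + 80976·1726.81 + 17226·4426.69).
= 1161154545.3 − 304746025.91 = 856408519.39.
x̄_A = 856408519.39 / 102352 = 8367.2866... → 8367.29.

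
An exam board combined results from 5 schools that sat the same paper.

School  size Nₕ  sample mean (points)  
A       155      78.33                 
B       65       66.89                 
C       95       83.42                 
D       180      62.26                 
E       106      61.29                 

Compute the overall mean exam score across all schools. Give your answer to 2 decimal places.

N = 155 + 65 + 95 + 180 + 106 = 601.
Overall mean = Σ (Nₕ/N)·x̄ₕ — weight by population share, not a simple average.
Σ Nₕx̄ₕ = 155·78.33 + 65·66.89 + 95·83.42 + 180·62.26 + 106·61.29 = 12141.15 + 4347.85 + 7924.9 + 11206.8 + 6496.74 = 42117.44.
Divide by N: 42117.44 / 601 = 70.0789... → 70.08.

70.08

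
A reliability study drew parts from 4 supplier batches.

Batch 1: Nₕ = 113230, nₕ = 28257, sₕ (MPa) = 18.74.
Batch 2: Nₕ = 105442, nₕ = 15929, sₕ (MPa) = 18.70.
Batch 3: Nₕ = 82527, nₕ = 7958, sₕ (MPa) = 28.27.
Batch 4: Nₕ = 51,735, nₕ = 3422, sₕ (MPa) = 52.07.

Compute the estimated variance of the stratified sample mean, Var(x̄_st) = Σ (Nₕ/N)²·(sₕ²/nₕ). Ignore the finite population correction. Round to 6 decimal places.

N = 352934; Wₕ = Nₕ/N.
batch 1: (113230/352934)²·18.74²/28257 = 0.001279231
batch 2: (105442/352934)²·18.70²/15929 = 0.001959454
batch 3: (82527/352934)²·28.27²/7958 = 0.005491017
batch 4: (51735/352934)²·52.07²/3422 = 0.017024606
Sum = 0.025754308 → 0.025754.

0.025754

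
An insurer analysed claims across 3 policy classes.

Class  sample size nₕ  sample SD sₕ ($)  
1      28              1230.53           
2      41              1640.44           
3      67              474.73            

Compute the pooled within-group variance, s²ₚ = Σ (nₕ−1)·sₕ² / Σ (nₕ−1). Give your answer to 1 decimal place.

Degrees of freedom: 27 + 40 + 66 = 133.
Σ(nₕ−1)sₕ² = 27·1514204.0809 + 40·2691043.3936 + 66·225368.5729 = 163399571.7397.
s²ₚ = 163399571.7397 / 133 = 1228568.209... → 1228568.2.

1228568.2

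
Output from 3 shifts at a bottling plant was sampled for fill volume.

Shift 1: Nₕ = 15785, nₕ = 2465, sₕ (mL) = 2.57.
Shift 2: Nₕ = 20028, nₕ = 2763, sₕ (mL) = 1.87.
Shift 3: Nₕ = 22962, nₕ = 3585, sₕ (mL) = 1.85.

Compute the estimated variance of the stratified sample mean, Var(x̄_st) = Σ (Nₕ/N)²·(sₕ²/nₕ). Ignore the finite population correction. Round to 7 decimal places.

N = 58775. Term for each stratum: Wₕ²sₕ²/nₕ.
Var(x̄_st) = 0.0001932650 + 0.0001469577 + 0.0001457097 = 0.0004859324 → 0.0004859.

0.0004859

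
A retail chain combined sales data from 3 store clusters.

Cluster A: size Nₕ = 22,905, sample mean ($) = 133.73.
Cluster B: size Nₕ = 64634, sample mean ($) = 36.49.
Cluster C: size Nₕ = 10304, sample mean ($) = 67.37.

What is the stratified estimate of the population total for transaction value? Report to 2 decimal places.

6115760.79

A: 22905·133.73 = 3063085.65
B: 64634·36.49 = 2358494.66
C: 10304·67.37 = 694180.48
τ̂ = Σ Nₕx̄ₕ = 6115760.79.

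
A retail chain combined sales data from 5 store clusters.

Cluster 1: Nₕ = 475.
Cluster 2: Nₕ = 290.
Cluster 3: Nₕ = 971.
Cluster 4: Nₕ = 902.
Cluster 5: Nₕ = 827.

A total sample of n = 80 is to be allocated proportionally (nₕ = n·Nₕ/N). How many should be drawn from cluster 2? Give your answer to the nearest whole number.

N = 475 + 290 + 971 + 902 + 827 = 3465.
n_2 = 80·290/3465 = 6.696... → 7.

7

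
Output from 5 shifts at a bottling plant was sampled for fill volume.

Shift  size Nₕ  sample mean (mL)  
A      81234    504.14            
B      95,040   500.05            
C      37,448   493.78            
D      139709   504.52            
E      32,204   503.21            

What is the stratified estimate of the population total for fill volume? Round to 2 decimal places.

A: 81234·504.14 = 40953308.76
B: 95040·500.05 = 47524752
C: 37448·493.78 = 18491073.44
D: 139709·504.52 = 70485984.68
E: 32204·503.21 = 16205374.84
τ̂ = Σ Nₕx̄ₕ = 193660493.72.

193660493.72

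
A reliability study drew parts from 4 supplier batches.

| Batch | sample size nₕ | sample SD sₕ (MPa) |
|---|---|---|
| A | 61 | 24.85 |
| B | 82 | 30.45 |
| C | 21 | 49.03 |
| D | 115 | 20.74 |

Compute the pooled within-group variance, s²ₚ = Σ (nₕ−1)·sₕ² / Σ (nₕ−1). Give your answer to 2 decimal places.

A: (61−1)·24.85² = 60·617.5225 = 37051.35
B: (82−1)·30.45² = 81·927.2025 = 75103.4025
C: (21−1)·49.03² = 20·2403.9409 = 48078.818
D: (115−1)·20.74² = 114·430.1476 = 49036.8264
Numerator = 209270.3969; denominator = Σ(nₕ−1) = 275.
s²ₚ = 209270.3969/275 = 760.9833... → 760.98.

760.98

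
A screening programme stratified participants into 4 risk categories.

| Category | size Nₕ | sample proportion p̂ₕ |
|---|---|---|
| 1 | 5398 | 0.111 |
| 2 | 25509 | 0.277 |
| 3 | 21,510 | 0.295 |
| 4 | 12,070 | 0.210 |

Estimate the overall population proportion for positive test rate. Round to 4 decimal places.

N = 5398 + 25509 + 21510 + 12070 = 64487.
Overall proportion = Σ (Nₕ/N)·p̂ₕ.
Σ Nₕp̂ₕ = 599.178 + 7065.993 + 6345.45 + 2534.7 = 16545.321.
16545.321 / 64487 = 0.256568... → 0.2566.

0.2566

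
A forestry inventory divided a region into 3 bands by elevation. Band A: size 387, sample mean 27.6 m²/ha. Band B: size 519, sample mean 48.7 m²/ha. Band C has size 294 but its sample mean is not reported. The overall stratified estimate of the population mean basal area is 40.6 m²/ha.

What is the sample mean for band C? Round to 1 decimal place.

N = 387 + 519 + 294 = 1200.
Overall total = μ·N = 40.6·1200 = 48720.
Subtract the known strata: 387·27.6 + 519·48.7 = 35956.5.
Remaining total for band C: 48720 − 35956.5 = 12763.5.
Divide by its size: 12763.5 / 294 = 43.413... → 43.4.

43.4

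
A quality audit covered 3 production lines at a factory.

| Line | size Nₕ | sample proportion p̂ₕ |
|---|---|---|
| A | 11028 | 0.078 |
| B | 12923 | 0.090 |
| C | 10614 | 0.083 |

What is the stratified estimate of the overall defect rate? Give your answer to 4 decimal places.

Wₕ = Nₕ/N with N = 34565: 0.3191, 0.3739, 0.3071.
p̂_st = 0.3191·0.078 + 0.3739·0.090 + 0.3071·0.083 ≈ 0.084022... → 0.0840.

0.0840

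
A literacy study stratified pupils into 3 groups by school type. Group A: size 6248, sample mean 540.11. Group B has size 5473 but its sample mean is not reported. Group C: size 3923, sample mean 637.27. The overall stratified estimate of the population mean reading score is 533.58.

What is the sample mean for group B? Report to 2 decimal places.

451.80

Σ Nₕx̄ₕ = N·μ, so 5473·x̄_B = 15644·533.58 − (6248·540.11 + 3923·637.27).
= 8347325.52 − 5874617.49 = 2472708.03.
x̄_B = 2472708.03 / 5473 = 451.8012... → 451.80.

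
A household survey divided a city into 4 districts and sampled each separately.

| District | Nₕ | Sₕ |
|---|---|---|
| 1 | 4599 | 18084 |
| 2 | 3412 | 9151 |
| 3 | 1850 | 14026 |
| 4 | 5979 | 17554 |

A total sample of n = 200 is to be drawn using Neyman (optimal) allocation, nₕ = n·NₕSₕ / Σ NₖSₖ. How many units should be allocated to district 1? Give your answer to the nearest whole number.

Σ NₕSₕ = 4599·18084 + 3412·9151 + 1850·14026 + 5979·17554 = 245294994.
Share for 1: 83168316/245294994 = 0.33905.
n_1 = 200 × 0.33905 = 67.811... → 68.

68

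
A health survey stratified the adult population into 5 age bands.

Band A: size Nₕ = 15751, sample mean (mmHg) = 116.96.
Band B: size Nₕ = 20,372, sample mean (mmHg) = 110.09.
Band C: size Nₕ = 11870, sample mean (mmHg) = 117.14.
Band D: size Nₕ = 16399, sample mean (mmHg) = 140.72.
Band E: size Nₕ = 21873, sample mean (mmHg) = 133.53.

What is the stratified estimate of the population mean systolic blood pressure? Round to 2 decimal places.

124.08

x̄_st = (Σ Nₕx̄ₕ) / (Σ Nₕ) = (15751·116.96 + 20372·110.09 + 11870·117.14 + 16399·140.72 + 21873·133.53) / 86265
= 10703811.21 / 86265 = 124.0806... → 124.08.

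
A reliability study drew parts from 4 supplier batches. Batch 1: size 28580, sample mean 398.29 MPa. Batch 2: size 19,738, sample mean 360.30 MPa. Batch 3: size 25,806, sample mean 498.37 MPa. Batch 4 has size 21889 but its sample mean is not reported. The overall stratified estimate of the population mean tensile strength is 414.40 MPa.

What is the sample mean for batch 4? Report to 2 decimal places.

385.22

Σ Nₕx̄ₕ = N·μ, so 21889·x̄_4 = 96013·414.40 − (28580·398.29 + 19738·360.30 + 25806·498.37).
= 39787787.2 − 31355665.82 = 8432121.38.
x̄_4 = 8432121.38 / 21889 = 385.2219... → 385.22.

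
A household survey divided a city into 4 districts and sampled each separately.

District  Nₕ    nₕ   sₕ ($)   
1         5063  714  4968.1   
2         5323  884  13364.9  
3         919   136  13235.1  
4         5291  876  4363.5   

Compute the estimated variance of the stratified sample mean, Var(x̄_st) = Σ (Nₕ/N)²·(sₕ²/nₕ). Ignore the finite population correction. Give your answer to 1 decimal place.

30162.7

N = 16596. Term for each stratum: Wₕ²sₕ²/nₕ.
Var(x̄_st) = 3217.2992 + 20786.6854 + 3949.4782 + 2209.1974 = 30162.6601 → 30162.7.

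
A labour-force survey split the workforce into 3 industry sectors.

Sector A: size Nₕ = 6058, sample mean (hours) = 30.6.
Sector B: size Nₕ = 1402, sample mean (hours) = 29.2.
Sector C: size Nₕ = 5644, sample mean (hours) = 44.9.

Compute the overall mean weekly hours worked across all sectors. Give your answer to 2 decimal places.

36.61

N = 13104; weights Wₕ = Nₕ/N = (0.4623, 0.1070, 0.4307).
x̄_st = Σ Wₕ·x̄ₕ = 0.4623·30.6 + 0.1070·29.2 + 0.4307·44.9 ≈ 36.6093...
→ 36.61.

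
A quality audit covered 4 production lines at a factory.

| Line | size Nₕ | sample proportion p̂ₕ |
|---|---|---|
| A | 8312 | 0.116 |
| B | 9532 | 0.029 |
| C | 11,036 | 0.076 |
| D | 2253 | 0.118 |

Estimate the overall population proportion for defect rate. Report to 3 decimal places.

N = 8312 + 9532 + 11036 + 2253 = 31133.
Overall proportion = Σ (Nₕ/N)·p̂ₕ.
Σ Nₕp̂ₕ = 964.192 + 276.428 + 838.736 + 265.854 = 2345.21.
2345.21 / 31133 = 0.07533... → 0.075.

0.075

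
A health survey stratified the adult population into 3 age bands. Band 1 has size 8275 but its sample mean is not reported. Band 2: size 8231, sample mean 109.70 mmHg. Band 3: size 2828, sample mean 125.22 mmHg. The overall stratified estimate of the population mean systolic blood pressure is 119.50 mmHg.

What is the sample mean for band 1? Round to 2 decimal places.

127.29

N = 8275 + 8231 + 2828 = 19334.
Overall total = μ·N = 119.50·19334 = 2310413.
Subtract the known strata: 8231·109.70 + 2828·125.22 = 1257062.86.
Remaining total for band 1: 2310413 − 1257062.86 = 1053350.14.
Divide by its size: 1053350.14 / 8275 = 127.2931... → 127.29.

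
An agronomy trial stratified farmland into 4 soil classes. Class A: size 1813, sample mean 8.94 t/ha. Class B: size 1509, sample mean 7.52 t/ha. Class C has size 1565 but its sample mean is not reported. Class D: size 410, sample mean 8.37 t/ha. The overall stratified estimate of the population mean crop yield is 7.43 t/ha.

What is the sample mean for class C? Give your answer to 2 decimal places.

5.35

N = 1813 + 1509 + 1565 + 410 = 5297.
Overall total = μ·N = 7.43·5297 = 39356.71.
Subtract the known strata: 1813·8.94 + 1509·7.52 + 410·8.37 = 30987.6.
Remaining total for class C: 39356.71 − 30987.6 = 8369.11.
Divide by its size: 8369.11 / 1565 = 5.3477... → 5.35.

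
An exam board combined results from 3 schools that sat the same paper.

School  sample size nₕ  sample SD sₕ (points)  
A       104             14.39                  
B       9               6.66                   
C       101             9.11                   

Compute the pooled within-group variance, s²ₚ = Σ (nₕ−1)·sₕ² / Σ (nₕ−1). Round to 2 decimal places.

Degrees of freedom: 103 + 8 + 100 = 211.
Σ(nₕ−1)sₕ² = 103·207.0721 + 8·44.3556 + 100·82.9921 = 29982.4811.
s²ₚ = 29982.4811 / 211 = 142.0971... → 142.10.

142.10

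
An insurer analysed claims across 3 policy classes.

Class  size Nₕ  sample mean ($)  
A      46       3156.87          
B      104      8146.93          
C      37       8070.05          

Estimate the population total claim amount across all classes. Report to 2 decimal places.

1291088.59

Population total = Σ Nₕ·x̄ₕ (each stratum's size times its mean).
46·3156.87 + 104·8146.93 + 37·8070.05 = 145216.02 + 847280.72 + 298591.85 = 1291088.59.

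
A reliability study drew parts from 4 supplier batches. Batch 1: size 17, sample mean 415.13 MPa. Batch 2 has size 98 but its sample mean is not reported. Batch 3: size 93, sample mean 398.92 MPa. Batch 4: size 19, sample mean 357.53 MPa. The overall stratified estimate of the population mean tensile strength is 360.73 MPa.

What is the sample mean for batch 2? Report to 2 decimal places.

315.67

N = 17 + 98 + 93 + 19 = 227.
Overall total = μ·N = 360.73·227 = 81885.71.
Subtract the known strata: 17·415.13 + 93·398.92 + 19·357.53 = 50949.84.
Remaining total for batch 2: 81885.71 − 50949.84 = 30935.87.
Divide by its size: 30935.87 / 98 = 315.6721... → 315.67.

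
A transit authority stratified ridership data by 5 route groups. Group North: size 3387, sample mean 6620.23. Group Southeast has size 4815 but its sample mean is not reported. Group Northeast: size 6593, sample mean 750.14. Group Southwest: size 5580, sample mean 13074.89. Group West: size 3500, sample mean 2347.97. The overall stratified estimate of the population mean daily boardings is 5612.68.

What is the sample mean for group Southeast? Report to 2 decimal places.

5287.34

Σ Nₕx̄ₕ = N·μ, so 4815·x̄_Southeast = 23875·5612.68 − (3387·6620.23 + 6593·750.14 + 5580·13074.89 + 3500·2347.97).
= 134002735 − 108544173.23 = 25458561.77.
x̄_Southeast = 25458561.77 / 4815 = 5287.3441... → 5287.34.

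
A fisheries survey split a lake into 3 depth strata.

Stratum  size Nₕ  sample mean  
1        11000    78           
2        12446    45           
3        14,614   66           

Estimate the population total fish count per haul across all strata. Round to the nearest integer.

2382594

Estimate total by summing Nₕ·x̄ₕ over strata.
11000·78 + 12446·45 + 14614·66 = 858000 + 560070 + 964524 = 2382594.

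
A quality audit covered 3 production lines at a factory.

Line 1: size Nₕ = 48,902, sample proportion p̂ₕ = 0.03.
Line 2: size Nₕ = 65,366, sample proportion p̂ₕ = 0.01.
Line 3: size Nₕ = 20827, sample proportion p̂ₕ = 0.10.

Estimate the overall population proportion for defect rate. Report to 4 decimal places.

Wₕ = Nₕ/N with N = 135095: 0.3620, 0.4839, 0.1542.
p̂_st = 0.3620·0.03 + 0.4839·0.01 + 0.1542·0.10 ≈ 0.031115... → 0.0311.

0.0311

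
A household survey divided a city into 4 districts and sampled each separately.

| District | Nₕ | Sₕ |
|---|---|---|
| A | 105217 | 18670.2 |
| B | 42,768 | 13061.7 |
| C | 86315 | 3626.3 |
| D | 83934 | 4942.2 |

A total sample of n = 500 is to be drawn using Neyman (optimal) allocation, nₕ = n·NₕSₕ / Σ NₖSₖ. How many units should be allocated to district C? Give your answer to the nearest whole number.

48

A: NₕSₕ = 105217·18670.2 = 1964422433.4
B: NₕSₕ = 42768·13061.7 = 558622785.6
C: NₕSₕ = 86315·3626.3 = 313004084.5
D: NₕSₕ = 83934·4942.2 = 414818614.8
Σ NₕSₕ = 3250867918.3.
n_C = 500·313004084.5/3250867918.3 = 48.142... → 48.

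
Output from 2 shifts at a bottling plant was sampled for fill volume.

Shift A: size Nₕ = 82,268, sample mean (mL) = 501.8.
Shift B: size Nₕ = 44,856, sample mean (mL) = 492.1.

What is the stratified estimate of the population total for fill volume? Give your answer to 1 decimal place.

63355720.0

Estimate total by summing Nₕ·x̄ₕ over strata.
82268·501.8 + 44856·492.1 = 41282082.4 + 22073637.6 = 63355720.0.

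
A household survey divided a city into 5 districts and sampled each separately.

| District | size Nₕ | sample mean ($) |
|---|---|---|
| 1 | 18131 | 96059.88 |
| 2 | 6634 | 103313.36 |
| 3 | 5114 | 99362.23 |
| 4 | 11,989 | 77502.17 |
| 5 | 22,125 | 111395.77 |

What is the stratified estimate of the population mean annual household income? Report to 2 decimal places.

98901.22

N = 63993; weights Wₕ = Nₕ/N = (0.2833, 0.1037, 0.0799, 0.1873, 0.3457).
x̄_st = Σ Wₕ·x̄ₕ = 0.2833·96059.88 + 0.1037·103313.36 + 0.0799·99362.23 + 0.1873·77502.17 + 0.3457·111395.77 ≈ 98901.2218...
→ 98901.22.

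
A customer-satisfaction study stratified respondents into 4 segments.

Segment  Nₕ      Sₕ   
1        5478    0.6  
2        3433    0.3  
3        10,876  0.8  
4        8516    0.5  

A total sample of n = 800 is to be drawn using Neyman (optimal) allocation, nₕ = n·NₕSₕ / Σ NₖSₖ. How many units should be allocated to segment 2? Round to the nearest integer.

Σ NₕSₕ = 5478·0.6 + 3433·0.3 + 10876·0.8 + 8516·0.5 = 17275.5.
Share for 2: 1029.9/17275.5 = 0.05962.
n_2 = 800 × 0.05962 = 47.693... → 48.

48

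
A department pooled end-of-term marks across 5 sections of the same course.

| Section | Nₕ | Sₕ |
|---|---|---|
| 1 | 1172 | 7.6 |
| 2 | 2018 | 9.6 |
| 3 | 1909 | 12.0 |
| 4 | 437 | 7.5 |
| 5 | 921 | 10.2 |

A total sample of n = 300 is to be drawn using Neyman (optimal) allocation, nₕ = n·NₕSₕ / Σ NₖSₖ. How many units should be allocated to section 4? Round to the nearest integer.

Σ NₕSₕ = 1172·7.6 + 2018·9.6 + 1909·12.0 + 437·7.5 + 921·10.2 = 63859.7.
Share for 4: 3277.5/63859.7 = 0.05132.
n_4 = 300 × 0.05132 = 15.397... → 15.

15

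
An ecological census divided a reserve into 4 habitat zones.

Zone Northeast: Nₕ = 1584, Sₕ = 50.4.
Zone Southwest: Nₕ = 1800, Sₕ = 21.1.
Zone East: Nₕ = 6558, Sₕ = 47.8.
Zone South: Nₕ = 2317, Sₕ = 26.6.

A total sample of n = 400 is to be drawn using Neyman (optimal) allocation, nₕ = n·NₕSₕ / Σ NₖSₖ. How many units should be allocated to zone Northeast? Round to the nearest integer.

Σ NₕSₕ = 1584·50.4 + 1800·21.1 + 6558·47.8 + 2317·26.6 = 492918.2.
Share for Northeast: 79833.6/492918.2 = 0.16196.
n_Northeast = 400 × 0.16196 = 64.784... → 65.

65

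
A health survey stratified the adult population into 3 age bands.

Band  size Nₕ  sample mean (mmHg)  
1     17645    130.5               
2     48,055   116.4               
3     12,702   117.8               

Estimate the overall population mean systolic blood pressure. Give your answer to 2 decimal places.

119.80

N = 17645 + 48055 + 12702 = 78402.
The stratified mean weights each stratum mean by its population share Nₕ/N.
Σ Nₕx̄ₕ = 17645·130.5 + 48055·116.4 + 12702·117.8 = 2302672.5 + 5593602 + 1496295.6 = 9392570.1.
Divide by N: 9392570.1 / 78402 = 119.8001... → 119.80.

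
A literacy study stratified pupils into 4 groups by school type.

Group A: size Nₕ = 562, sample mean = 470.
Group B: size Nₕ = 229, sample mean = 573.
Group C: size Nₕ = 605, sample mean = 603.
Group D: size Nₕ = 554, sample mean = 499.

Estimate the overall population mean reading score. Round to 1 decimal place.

531.6

N = 1950; weights Wₕ = Nₕ/N = (0.2882, 0.1174, 0.3103, 0.2841).
x̄_st = Σ Wₕ·x̄ₕ = 0.2882·470 + 0.1174·573 + 0.3103·603 + 0.2841·499 ≈ 531.599...
→ 531.6.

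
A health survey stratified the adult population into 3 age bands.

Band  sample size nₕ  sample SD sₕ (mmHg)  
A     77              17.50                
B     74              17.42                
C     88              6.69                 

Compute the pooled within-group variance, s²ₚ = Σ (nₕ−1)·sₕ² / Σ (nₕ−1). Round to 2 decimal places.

208.99

A: (77−1)·17.50² = 76·306.25 = 23275
B: (74−1)·17.42² = 73·303.4564 = 22152.3172
C: (88−1)·6.69² = 87·44.7561 = 3893.7807
Numerator = 49321.0979; denominator = Σ(nₕ−1) = 236.
s²ₚ = 49321.0979/236 = 208.9877... → 208.99.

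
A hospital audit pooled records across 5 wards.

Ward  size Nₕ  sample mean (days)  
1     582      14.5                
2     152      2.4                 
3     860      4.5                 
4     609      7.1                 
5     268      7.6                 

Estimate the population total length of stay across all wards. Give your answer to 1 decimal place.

19034.5

1: 582·14.5 = 8439
2: 152·2.4 = 364.8
3: 860·4.5 = 3870
4: 609·7.1 = 4323.9
5: 268·7.6 = 2036.8
τ̂ = Σ Nₕx̄ₕ = 19034.5.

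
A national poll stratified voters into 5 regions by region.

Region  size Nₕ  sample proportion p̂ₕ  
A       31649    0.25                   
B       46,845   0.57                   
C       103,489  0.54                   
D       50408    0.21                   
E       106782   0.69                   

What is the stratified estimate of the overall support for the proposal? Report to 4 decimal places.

N = 31649 + 46845 + 103489 + 50408 + 106782 = 339173.
Overall proportion = Σ (Nₕ/N)·p̂ₕ.
Σ Nₕp̂ₕ = 7912.25 + 26701.65 + 55884.06 + 10585.68 + 73679.58 = 174763.22.
174763.22 / 339173 = 0.515263... → 0.5153.

0.5153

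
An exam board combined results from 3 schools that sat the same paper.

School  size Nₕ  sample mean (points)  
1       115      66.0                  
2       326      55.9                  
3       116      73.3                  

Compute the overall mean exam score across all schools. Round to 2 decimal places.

61.61

N = 115 + 326 + 116 = 557.
Weight each subgroup mean by Nₕ/N and sum.
Σ Nₕx̄ₕ = 115·66.0 + 326·55.9 + 116·73.3 = 7590 + 18223.4 + 8502.8 = 34316.2.
Divide by N: 34316.2 / 557 = 61.6090... → 61.61.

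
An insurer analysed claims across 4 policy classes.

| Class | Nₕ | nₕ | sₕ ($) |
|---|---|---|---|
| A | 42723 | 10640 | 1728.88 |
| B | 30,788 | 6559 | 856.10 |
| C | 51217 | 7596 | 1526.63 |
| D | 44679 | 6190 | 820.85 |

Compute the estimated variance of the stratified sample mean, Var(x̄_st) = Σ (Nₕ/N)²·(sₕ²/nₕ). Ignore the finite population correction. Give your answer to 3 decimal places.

N = 169407. Term for each stratum: Wₕ²sₕ²/nₕ.
Var(x̄_st) = 17.866885 + 3.690724 + 28.044532 + 7.571486 = 57.173628 → 57.174.

57.174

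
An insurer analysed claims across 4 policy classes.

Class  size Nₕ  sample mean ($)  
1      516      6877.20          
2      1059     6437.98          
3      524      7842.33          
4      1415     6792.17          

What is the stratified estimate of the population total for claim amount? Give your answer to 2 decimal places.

Population total = Σ Nₕ·x̄ₕ (each stratum's size times its mean).
516·6877.20 + 1059·6437.98 + 524·7842.33 + 1415·6792.17 = 3548635.2 + 6817820.82 + 4109380.92 + 9610920.55 = 24086757.49.

24086757.49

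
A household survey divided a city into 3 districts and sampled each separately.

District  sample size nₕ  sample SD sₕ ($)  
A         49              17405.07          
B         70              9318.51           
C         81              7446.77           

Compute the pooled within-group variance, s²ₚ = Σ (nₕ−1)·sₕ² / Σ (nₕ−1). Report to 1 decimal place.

A: (49−1)·17405.07² = 48·302936461.7049 = 14540950161.8352
B: (70−1)·9318.51² = 69·86834628.6201 = 5991589374.7869
C: (81−1)·7446.77² = 80·55454383.4329 = 4436350674.632
Numerator = 24968890211.2541; denominator = Σ(nₕ−1) = 197.
s²ₚ = 24968890211.2541/197 = 126745635.590... → 126745635.6.

126745635.6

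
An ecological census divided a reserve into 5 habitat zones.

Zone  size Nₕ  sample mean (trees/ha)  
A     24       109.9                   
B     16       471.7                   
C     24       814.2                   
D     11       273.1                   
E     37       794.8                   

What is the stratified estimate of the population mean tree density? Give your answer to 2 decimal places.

554.80

N = 24 + 16 + 24 + 11 + 37 = 112.
Weight each subgroup mean by Nₕ/N and sum.
Σ Nₕx̄ₕ = 24·109.9 + 16·471.7 + 24·814.2 + 11·273.1 + 37·794.8 = 2637.6 + 7547.2 + 19540.8 + 3004.1 + 29407.6 = 62137.3.
Divide by N: 62137.3 / 112 = 554.7973... → 554.80.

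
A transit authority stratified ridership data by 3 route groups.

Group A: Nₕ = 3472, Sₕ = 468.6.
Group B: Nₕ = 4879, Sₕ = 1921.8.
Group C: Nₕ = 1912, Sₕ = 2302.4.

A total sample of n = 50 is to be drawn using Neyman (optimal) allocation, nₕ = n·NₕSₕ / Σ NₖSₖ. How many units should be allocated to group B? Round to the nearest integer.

30

Σ NₕSₕ = 3472·468.6 + 4879·1921.8 + 1912·2302.4 = 15405630.2.
Share for B: 9376462.2/15405630.2 = 0.60864.
n_B = 50 × 0.60864 = 30.432... → 30.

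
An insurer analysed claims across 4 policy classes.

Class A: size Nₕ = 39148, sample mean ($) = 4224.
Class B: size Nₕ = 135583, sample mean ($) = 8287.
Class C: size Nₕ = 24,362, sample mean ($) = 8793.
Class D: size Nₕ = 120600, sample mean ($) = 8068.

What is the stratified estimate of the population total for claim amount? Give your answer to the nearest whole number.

Population total = Σ Nₕ·x̄ₕ (each stratum's size times its mean).
39148·4224 + 135583·8287 + 24362·8793 + 120600·8068 = 165361152 + 1123576321 + 214215066 + 973000800 = 2476153339.

2476153339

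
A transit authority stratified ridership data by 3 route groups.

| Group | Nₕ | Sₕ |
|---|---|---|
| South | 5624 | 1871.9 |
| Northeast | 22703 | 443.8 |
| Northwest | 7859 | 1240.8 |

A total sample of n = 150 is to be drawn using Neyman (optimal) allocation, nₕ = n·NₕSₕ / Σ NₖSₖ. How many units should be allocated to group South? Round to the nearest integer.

South: NₕSₕ = 5624·1871.9 = 10527565.6
Northeast: NₕSₕ = 22703·443.8 = 10075591.4
Northwest: NₕSₕ = 7859·1240.8 = 9751447.2
Σ NₕSₕ = 30354604.2.
n_South = 150·10527565.6/30354604.2 = 52.023... → 52.

52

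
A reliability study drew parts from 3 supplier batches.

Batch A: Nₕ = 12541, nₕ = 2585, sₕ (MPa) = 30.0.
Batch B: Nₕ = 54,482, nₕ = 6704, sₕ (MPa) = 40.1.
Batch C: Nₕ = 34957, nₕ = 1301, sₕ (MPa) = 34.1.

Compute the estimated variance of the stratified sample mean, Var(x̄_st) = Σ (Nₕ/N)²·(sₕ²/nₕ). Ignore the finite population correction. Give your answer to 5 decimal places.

0.17874

N = 101980; Wₕ = Nₕ/N.
batch A: (12541/101980)²·30.0²/2585 = 0.00526522
batch B: (54482/101980)²·40.1²/6704 = 0.06845904
batch C: (34957/101980)²·34.1²/1301 = 0.10501945
Sum = 0.17874371 → 0.17874.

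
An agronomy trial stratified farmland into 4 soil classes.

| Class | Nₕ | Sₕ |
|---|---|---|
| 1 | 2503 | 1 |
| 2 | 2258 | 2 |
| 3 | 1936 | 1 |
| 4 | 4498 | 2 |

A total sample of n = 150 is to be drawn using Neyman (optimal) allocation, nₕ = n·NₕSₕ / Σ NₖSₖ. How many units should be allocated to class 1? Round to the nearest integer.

21

Σ NₕSₕ = 2503·1 + 2258·2 + 1936·1 + 4498·2 = 17951.
Share for 1: 2503/17951 = 0.13944.
n_1 = 150 × 0.13944 = 20.915... → 21.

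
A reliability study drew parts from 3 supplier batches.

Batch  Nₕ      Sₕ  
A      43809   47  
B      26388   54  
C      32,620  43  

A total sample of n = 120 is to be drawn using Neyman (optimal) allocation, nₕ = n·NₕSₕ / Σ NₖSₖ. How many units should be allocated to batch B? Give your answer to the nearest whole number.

Σ NₕSₕ = 43809·47 + 26388·54 + 32620·43 = 4886635.
Share for B: 1424952/4886635 = 0.29160.
n_B = 120 × 0.29160 = 34.992... → 35.

35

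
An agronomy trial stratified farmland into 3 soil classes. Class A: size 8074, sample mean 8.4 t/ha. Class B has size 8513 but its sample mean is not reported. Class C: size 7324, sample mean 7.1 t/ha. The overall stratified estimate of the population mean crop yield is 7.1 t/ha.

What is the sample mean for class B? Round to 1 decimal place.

5.9

N = 8074 + 8513 + 7324 = 23911.
Overall total = μ·N = 7.1·23911 = 169768.1.
Subtract the known strata: 8074·8.4 + 7324·7.1 = 119822.
Remaining total for class B: 169768.1 − 119822 = 49946.1.
Divide by its size: 49946.1 / 8513 = 5.867... → 5.9.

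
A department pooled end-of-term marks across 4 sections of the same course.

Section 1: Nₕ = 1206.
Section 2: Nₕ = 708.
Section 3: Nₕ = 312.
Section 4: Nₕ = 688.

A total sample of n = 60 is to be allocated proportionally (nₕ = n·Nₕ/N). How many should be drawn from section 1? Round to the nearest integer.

N = 1206 + 708 + 312 + 688 = 2914.
n_1 = 60·1206/2914 = 24.832... → 25.

25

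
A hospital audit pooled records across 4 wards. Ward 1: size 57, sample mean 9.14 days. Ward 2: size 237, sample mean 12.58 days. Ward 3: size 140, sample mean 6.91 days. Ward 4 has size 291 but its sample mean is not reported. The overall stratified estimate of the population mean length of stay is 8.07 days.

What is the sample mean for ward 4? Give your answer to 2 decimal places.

Σ Nₕx̄ₕ = N·μ, so 291·x̄_4 = 725·8.07 − (57·9.14 + 237·12.58 + 140·6.91).
= 5850.75 − 4469.84 = 1380.91.
x̄_4 = 1380.91 / 291 = 4.7454... → 4.75.

4.75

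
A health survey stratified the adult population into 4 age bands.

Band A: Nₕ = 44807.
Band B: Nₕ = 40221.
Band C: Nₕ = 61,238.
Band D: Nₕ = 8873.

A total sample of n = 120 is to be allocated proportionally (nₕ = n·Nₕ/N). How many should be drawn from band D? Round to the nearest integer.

Share of band D = 8873/155139 = 0.05719.
Allocate 120 × 0.05719 = 6.863... → 7.

7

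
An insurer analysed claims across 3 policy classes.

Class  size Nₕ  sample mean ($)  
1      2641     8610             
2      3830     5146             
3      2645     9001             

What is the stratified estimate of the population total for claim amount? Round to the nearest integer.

Estimate total by summing Nₕ·x̄ₕ over strata.
2641·8610 + 3830·5146 + 2645·9001 = 22739010 + 19709180 + 23807645 = 66255835.

66255835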